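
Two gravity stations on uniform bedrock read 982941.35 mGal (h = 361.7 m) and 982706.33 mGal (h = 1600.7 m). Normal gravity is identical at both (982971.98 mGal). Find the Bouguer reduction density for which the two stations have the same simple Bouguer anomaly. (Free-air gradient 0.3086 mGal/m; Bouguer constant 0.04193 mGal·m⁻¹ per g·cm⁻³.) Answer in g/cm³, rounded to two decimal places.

2.84

Δg_obs = 982706.33 − 982941.35 = -235.02 mGal over Δh = 1600.7 − 361.7 = 1239.0 m
Equal Bouguer anomalies ⇒ Δg_obs + (0.3086 − 0.04193ρ)·Δh = 0
0.3086 − 0.04193ρ = −Δg_obs/Δh = 0.18969
ρ = (0.3086 − 0.18969) / 0.04193 = 2.84 g/cm³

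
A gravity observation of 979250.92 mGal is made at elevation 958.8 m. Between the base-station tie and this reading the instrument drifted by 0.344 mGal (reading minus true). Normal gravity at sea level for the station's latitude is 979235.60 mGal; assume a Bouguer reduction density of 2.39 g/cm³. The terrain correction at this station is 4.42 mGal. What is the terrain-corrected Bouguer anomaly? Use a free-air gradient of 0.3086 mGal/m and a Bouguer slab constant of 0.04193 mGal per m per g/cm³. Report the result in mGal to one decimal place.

Drift-corrected reading = 979250.92 − (0.344) = 979250.576 mGal
Free-air correction = 0.3086 × 958.8 = 295.89 mGal
Free-air anomaly = 979250.576 − 979235.60 + (295.89) = 310.866 mGal
Bouguer slab correction = 0.04193 × 2.39 × 958.8 = 96.08 mGal
Simple Bouguer anomaly = 310.866 − (96.08) = 214.786 mGal
Complete Bouguer anomaly = 214.786 + 4.42 = 219.206 mGal

219.2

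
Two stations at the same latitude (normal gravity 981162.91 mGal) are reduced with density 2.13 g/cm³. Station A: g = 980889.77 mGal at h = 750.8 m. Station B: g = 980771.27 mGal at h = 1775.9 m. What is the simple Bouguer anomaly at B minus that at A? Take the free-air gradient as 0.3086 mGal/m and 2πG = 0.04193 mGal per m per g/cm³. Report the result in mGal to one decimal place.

106.3

Δg_SB(A) = 980889.77 − 981162.91 + 0.3086×750.8 − 0.04193×2.13×750.8 = -108.50 mGal
Δg_SB(B) = 980771.27 − 981162.91 + 0.3086×1775.9 − 0.04193×2.13×1775.9 = -2.20 mGal
Difference = -2.20 − (-108.50) = 106.30 mGal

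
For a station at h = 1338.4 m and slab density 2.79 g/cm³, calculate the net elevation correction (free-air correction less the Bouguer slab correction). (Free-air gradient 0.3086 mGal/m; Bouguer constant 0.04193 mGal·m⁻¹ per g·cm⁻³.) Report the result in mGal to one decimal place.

256.5

Combined gradient = 0.3086 − 0.04193 × 2.79 = 0.1916153 mGal/m
Combined elevation correction = 0.1916153 × 1338.4 = 256.5 mGal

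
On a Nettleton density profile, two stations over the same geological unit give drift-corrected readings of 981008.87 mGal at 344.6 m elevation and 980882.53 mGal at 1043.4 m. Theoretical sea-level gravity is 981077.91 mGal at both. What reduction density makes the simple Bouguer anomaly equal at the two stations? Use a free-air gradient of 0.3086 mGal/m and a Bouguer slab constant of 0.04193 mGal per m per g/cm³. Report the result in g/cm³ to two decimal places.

3.05

Δg_obs = 980882.53 − 981008.87 = -126.34 mGal over Δh = 1043.4 − 344.6 = 698.8 m
Equal Bouguer anomalies ⇒ Δg_obs + (0.3086 − 0.04193ρ)·Δh = 0
0.3086 − 0.04193ρ = −Δg_obs/Δh = 0.18080
ρ = (0.3086 − 0.18080) / 0.04193 = 3.05 g/cm³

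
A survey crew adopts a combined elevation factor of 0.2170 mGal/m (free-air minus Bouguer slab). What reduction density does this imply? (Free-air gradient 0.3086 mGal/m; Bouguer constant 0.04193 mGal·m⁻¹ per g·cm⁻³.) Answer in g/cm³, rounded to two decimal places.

0.2170 = 0.3086 − 0.04193 × ρ
ρ = (0.3086 − 0.2170) / 0.04193 = 2.18 g/cm³

2.18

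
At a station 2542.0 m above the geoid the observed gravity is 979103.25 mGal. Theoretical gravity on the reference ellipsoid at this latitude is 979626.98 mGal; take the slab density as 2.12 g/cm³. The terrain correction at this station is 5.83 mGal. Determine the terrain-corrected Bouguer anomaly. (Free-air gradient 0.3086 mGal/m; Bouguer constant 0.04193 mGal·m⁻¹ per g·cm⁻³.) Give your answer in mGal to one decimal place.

Free-air correction = 0.3086 × 2542.0 = 784.46 mGal
Free-air anomaly = 979103.25 − 979626.98 + (784.46) = 260.73 mGal
Bouguer slab correction = 0.04193 × 2.12 × 2542.0 = 225.96 mGal
Simple Bouguer anomaly = 260.73 − (225.96) = 34.77 mGal
Complete Bouguer anomaly = 34.77 + 5.83 = 40.60 mGal

40.6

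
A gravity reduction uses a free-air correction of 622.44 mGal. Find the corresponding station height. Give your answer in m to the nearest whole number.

h = 622.44 / 0.3086 = 2016.98 m

2017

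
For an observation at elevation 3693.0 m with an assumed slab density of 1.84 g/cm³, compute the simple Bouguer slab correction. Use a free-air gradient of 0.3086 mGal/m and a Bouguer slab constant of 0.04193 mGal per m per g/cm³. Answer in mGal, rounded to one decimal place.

Bouguer slab correction = 0.04193 × 1.84 × 3693.0 = 284.9 mGal

284.9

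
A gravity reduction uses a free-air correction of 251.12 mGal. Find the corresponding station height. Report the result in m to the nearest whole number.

h = 251.12 / 0.3086 = 813.74 m

814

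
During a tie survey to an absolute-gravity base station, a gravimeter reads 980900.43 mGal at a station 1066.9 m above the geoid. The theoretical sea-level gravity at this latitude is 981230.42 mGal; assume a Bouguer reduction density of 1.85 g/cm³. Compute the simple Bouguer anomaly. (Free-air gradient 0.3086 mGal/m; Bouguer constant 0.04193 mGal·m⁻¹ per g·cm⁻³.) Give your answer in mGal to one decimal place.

Free-air correction = 0.3086 × 1066.9 = 329.25 mGal
Free-air anomaly = 980900.43 − 981230.42 + (329.25) = -0.74 mGal
Bouguer slab correction = 0.04193 × 1.85 × 1066.9 = 82.76 mGal
Simple Bouguer anomaly = -0.74 − (82.76) = -83.50 mGal

-83.5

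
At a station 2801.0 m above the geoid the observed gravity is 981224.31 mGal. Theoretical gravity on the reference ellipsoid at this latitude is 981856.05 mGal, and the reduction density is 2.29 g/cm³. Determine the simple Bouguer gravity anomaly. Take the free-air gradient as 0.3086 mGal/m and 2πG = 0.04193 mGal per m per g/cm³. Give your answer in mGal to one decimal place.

Free-air correction = 0.3086 × 2801.0 = 864.39 mGal
Free-air anomaly = 981224.31 − 981856.05 + (864.39) = 232.65 mGal
Bouguer slab correction = 0.04193 × 2.29 × 2801.0 = 268.95 mGal
Simple Bouguer anomaly = 232.65 − (268.95) = -36.30 mGal

-36.3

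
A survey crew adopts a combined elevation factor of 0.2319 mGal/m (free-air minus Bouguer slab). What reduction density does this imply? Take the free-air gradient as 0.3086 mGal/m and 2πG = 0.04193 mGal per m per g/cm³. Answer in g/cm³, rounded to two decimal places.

0.2319 = 0.3086 − 0.04193 × ρ
ρ = (0.3086 − 0.2319) / 0.04193 = 1.83 g/cm³

1.83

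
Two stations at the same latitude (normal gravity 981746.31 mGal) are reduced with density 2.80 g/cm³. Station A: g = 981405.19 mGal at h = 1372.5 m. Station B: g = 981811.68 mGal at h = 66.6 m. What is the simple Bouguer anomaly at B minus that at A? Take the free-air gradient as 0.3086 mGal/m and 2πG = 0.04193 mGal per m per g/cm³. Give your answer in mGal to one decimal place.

Δg_SB(A) = 981405.19 − 981746.31 + 0.3086×1372.5 − 0.04193×2.80×1372.5 = -78.70 mGal
Δg_SB(B) = 981811.68 − 981746.31 + 0.3086×66.6 − 0.04193×2.80×66.6 = 78.10 mGal
Difference = 78.10 − (-78.70) = 156.80 mGal

156.8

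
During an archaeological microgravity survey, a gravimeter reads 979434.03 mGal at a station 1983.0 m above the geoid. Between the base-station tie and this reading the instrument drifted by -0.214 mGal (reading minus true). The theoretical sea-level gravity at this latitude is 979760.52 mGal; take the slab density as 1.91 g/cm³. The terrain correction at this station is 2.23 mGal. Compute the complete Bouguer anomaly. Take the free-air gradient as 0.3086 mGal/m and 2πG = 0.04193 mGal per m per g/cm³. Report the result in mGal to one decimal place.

129.1

Drift-corrected reading = 979434.03 − (-0.214) = 979434.244 mGal
Free-air correction = 0.3086 × 1983.0 = 611.95 mGal
Free-air anomaly = 979434.244 − 979760.52 + (611.95) = 285.674 mGal
Bouguer slab correction = 0.04193 × 1.91 × 1983.0 = 158.81 mGal
Simple Bouguer anomaly = 285.674 − (158.81) = 126.864 mGal
Complete Bouguer anomaly = 126.864 + 2.23 = 129.094 mGal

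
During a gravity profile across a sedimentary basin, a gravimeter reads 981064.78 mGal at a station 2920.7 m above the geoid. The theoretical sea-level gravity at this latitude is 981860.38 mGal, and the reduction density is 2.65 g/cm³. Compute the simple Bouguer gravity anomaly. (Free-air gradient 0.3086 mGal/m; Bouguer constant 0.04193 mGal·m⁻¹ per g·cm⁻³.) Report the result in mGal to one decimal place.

-218.8

Free-air correction = 0.3086 × 2920.7 = 901.33 mGal
Free-air anomaly = 981064.78 − 981860.38 + (901.33) = 105.73 mGal
Bouguer slab correction = 0.04193 × 2.65 × 2920.7 = 324.53 mGal
Simple Bouguer anomaly = 105.73 − (324.53) = -218.80 mGal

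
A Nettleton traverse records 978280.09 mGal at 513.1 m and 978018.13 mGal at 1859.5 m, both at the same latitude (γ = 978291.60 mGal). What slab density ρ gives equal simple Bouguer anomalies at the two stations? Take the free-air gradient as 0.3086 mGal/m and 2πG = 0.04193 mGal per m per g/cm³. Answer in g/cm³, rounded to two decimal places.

Δg_obs = 978018.13 − 978280.09 = -261.96 mGal over Δh = 1859.5 − 513.1 = 1346.4 m
Equal Bouguer anomalies ⇒ Δg_obs + (0.3086 − 0.04193ρ)·Δh = 0
0.3086 − 0.04193ρ = −Δg_obs/Δh = 0.19456
ρ = (0.3086 − 0.19456) / 0.04193 = 2.72 g/cm³

2.72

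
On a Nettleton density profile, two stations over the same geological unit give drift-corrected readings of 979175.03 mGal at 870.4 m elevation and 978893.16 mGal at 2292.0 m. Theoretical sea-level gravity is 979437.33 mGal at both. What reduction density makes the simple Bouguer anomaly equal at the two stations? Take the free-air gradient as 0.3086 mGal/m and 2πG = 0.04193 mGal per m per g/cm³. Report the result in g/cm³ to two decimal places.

Δg_obs = 978893.16 − 979175.03 = -281.87 mGal over Δh = 2292.0 − 870.4 = 1421.6 m
Equal Bouguer anomalies ⇒ Δg_obs + (0.3086 − 0.04193ρ)·Δh = 0
0.3086 − 0.04193ρ = −Δg_obs/Δh = 0.19828
ρ = (0.3086 − 0.19828) / 0.04193 = 2.63 g/cm³

2.63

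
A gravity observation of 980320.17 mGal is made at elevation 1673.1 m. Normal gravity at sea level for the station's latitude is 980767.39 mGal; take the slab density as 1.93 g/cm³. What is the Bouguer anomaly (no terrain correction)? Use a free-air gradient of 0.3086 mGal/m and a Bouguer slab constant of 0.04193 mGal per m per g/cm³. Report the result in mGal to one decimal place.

-66.3

Free-air correction = 0.3086 × 1673.1 = 516.32 mGal
Free-air anomaly = 980320.17 − 980767.39 + (516.32) = 69.10 mGal
Bouguer slab correction = 0.04193 × 1.93 × 1673.1 = 135.40 mGal
Simple Bouguer anomaly = 69.10 − (135.40) = -66.30 mGal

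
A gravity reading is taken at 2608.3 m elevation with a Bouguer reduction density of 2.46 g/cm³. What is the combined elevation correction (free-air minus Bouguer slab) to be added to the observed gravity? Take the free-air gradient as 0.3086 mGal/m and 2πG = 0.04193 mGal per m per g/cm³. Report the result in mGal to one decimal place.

Combined gradient = 0.3086 − 0.04193 × 2.46 = 0.2054522 mGal/m
Combined elevation correction = 0.2054522 × 2608.3 = 535.9 mGal

535.9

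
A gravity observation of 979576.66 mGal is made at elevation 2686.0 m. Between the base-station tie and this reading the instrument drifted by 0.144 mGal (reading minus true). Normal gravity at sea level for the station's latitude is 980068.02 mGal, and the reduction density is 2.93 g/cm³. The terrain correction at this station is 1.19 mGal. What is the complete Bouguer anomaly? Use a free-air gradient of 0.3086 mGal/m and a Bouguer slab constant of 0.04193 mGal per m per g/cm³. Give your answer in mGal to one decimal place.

Drift-corrected reading = 979576.66 − (0.144) = 979576.516 mGal
Free-air correction = 0.3086 × 2686.0 = 828.90 mGal
Free-air anomaly = 979576.516 − 980068.02 + (828.90) = 337.396 mGal
Bouguer slab correction = 0.04193 × 2.93 × 2686.0 = 329.99 mGal
Simple Bouguer anomaly = 337.396 − (329.99) = 7.406 mGal
Complete Bouguer anomaly = 7.406 + 1.19 = 8.596 mGal

8.6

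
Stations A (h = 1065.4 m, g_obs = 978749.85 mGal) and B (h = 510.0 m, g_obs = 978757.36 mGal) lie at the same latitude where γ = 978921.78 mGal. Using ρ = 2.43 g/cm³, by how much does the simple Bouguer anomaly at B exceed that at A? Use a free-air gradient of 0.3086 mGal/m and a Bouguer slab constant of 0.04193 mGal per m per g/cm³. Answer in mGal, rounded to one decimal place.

-107.3

Δg_SB(A) = 978749.85 − 978921.78 + 0.3086×1065.4 − 0.04193×2.43×1065.4 = 48.30 mGal
Δg_SB(B) = 978757.36 − 978921.78 + 0.3086×510.0 − 0.04193×2.43×510.0 = -59.00 mGal
Difference = -59.00 − (48.30) = -107.30 mGal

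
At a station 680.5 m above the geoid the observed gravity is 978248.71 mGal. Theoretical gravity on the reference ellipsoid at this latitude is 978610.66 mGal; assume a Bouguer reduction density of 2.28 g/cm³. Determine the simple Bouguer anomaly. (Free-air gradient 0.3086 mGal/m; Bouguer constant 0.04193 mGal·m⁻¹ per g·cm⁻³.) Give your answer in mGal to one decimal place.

Free-air correction = 0.3086 × 680.5 = 210.00 mGal
Free-air anomaly = 978248.71 − 978610.66 + (210.00) = -151.95 mGal
Bouguer slab correction = 0.04193 × 2.28 × 680.5 = 65.06 mGal
Simple Bouguer anomaly = -151.95 − (65.06) = -217.01 mGal

-217.0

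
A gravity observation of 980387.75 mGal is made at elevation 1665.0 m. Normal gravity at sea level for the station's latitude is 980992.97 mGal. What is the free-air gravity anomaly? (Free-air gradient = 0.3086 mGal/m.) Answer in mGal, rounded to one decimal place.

Free-air correction = 0.3086 × 1665.0 = 513.82 mGal
Free-air anomaly = 980387.75 − 980992.97 + (513.82) = -91.40 mGal

-91.4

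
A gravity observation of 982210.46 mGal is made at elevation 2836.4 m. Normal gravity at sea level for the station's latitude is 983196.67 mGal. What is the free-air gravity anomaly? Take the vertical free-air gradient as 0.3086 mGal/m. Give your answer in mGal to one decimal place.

-110.9

Free-air correction = 0.3086 × 2836.4 = 875.31 mGal
Free-air anomaly = 982210.46 − 983196.67 + (875.31) = -110.90 mGal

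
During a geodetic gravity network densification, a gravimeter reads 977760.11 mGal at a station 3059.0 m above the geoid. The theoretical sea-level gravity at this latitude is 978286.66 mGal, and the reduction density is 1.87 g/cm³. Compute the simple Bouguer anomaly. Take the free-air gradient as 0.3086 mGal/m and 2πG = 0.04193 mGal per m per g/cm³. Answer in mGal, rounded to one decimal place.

Free-air correction = 0.3086 × 3059.0 = 944.01 mGal
Free-air anomaly = 977760.11 − 978286.66 + (944.01) = 417.46 mGal
Bouguer slab correction = 0.04193 × 1.87 × 3059.0 = 239.85 mGal
Simple Bouguer anomaly = 417.46 − (239.85) = 177.61 mGal

177.6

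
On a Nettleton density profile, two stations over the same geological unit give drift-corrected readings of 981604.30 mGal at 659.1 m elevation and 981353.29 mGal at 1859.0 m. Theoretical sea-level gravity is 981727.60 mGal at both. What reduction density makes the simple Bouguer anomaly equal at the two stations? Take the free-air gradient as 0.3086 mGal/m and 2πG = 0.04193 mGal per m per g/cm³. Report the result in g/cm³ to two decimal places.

Δg_obs = 981353.29 − 981604.30 = -251.01 mGal over Δh = 1859.0 − 659.1 = 1199.9 m
Equal Bouguer anomalies ⇒ Δg_obs + (0.3086 − 0.04193ρ)·Δh = 0
0.3086 − 0.04193ρ = −Δg_obs/Δh = 0.20919
ρ = (0.3086 − 0.20919) / 0.04193 = 2.37 g/cm³

2.37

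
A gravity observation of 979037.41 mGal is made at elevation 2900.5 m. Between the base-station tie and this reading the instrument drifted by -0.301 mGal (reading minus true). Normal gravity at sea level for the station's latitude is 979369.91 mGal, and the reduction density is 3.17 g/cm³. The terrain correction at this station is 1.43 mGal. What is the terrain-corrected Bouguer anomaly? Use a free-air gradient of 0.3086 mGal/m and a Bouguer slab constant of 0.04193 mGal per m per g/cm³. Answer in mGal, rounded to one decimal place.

Drift-corrected reading = 979037.41 − (-0.301) = 979037.711 mGal
Free-air correction = 0.3086 × 2900.5 = 895.09 mGal
Free-air anomaly = 979037.711 − 979369.91 + (895.09) = 562.891 mGal
Bouguer slab correction = 0.04193 × 3.17 × 2900.5 = 385.53 mGal
Simple Bouguer anomaly = 562.891 − (385.53) = 177.361 mGal
Complete Bouguer anomaly = 177.361 + 1.43 = 178.791 mGal

178.8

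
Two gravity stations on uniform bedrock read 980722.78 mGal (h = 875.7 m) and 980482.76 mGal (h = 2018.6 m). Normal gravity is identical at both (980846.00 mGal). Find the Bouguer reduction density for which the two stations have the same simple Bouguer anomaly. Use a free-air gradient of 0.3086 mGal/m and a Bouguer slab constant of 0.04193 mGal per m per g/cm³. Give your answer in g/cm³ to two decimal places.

2.35

Δg_obs = 980482.76 − 980722.78 = -240.02 mGal over Δh = 2018.6 − 875.7 = 1142.9 m
Equal Bouguer anomalies ⇒ Δg_obs + (0.3086 − 0.04193ρ)·Δh = 0
0.3086 − 0.04193ρ = −Δg_obs/Δh = 0.21001
ρ = (0.3086 − 0.21001) / 0.04193 = 2.35 g/cm³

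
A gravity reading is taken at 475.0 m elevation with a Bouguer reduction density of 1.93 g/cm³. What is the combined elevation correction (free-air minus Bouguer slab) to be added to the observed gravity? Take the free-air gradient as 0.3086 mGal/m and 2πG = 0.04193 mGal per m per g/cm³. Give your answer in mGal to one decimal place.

108.1

Combined gradient = 0.3086 − 0.04193 × 1.93 = 0.2276751 mGal/m
Combined elevation correction = 0.2276751 × 475.0 = 108.1 mGal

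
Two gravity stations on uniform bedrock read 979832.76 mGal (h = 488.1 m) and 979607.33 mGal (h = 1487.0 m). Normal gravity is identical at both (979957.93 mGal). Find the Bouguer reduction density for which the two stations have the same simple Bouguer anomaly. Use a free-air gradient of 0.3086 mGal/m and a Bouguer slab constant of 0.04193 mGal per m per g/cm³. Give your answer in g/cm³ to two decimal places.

1.98

Δg_obs = 979607.33 − 979832.76 = -225.43 mGal over Δh = 1487.0 − 488.1 = 998.9 m
Equal Bouguer anomalies ⇒ Δg_obs + (0.3086 − 0.04193ρ)·Δh = 0
0.3086 − 0.04193ρ = −Δg_obs/Δh = 0.22568
ρ = (0.3086 − 0.22568) / 0.04193 = 1.98 g/cm³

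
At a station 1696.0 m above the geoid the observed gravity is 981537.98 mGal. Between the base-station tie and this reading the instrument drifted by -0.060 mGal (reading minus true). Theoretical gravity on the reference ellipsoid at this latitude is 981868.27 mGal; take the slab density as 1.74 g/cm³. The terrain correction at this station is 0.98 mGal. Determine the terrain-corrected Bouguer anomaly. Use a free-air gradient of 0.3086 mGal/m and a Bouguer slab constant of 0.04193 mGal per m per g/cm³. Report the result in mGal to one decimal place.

Drift-corrected reading = 981537.98 − (-0.060) = 981538.040 mGal
Free-air correction = 0.3086 × 1696.0 = 523.39 mGal
Free-air anomaly = 981538.040 − 981868.27 + (523.39) = 193.160 mGal
Bouguer slab correction = 0.04193 × 1.74 × 1696.0 = 123.74 mGal
Simple Bouguer anomaly = 193.160 − (123.74) = 69.420 mGal
Complete Bouguer anomaly = 69.420 + 0.98 = 70.400 mGal

70.4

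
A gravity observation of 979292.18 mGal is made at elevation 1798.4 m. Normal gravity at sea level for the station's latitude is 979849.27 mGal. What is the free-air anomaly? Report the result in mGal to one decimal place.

Free-air correction = 0.3086 × 1798.4 = 554.99 mGal
Free-air anomaly = 979292.18 − 979849.27 + (554.99) = -2.10 mGal

-2.1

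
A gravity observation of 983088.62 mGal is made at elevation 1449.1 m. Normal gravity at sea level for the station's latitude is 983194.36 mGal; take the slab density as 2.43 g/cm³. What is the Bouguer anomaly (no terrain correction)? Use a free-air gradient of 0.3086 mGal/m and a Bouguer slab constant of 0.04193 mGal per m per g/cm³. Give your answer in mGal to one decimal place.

Free-air correction = 0.3086 × 1449.1 = 447.19 mGal
Free-air anomaly = 983088.62 − 983194.36 + (447.19) = 341.45 mGal
Bouguer slab correction = 0.04193 × 2.43 × 1449.1 = 147.65 mGal
Simple Bouguer anomaly = 341.45 − (147.65) = 193.80 mGal

193.8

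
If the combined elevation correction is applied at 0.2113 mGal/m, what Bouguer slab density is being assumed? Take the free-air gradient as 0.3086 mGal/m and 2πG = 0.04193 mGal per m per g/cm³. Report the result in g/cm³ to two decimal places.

0.2113 = 0.3086 − 0.04193 × ρ
ρ = (0.3086 − 0.2113) / 0.04193 = 2.32 g/cm³

2.32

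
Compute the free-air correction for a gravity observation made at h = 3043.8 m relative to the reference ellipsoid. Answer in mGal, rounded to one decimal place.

Free-air correction = 0.3086 × 3043.8 = 939.3 mGal

939.3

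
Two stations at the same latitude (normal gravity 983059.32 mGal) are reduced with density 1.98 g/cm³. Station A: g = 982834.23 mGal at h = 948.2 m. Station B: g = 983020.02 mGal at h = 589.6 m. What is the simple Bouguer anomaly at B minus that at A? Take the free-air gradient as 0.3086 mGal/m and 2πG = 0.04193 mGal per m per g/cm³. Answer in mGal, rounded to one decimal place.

104.9

Δg_SB(A) = 982834.23 − 983059.32 + 0.3086×948.2 − 0.04193×1.98×948.2 = -11.20 mGal
Δg_SB(B) = 983020.02 − 983059.32 + 0.3086×589.6 − 0.04193×1.98×589.6 = 93.70 mGal
Difference = 93.70 − (-11.20) = 104.90 mGal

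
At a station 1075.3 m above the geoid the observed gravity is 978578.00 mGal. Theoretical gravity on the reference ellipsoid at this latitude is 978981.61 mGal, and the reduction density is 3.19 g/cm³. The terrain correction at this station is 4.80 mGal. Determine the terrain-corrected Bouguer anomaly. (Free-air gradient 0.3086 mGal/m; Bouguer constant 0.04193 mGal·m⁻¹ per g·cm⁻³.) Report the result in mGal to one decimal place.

Free-air correction = 0.3086 × 1075.3 = 331.84 mGal
Free-air anomaly = 978578.00 − 978981.61 + (331.84) = -71.77 mGal
Bouguer slab correction = 0.04193 × 3.19 × 1075.3 = 143.83 mGal
Simple Bouguer anomaly = -71.77 − (143.83) = -215.60 mGal
Complete Bouguer anomaly = -215.60 + 4.80 = -210.80 mGal

-210.8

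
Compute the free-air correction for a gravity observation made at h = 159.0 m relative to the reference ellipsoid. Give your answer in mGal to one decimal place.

Free-air correction = 0.3086 × 159.0 = 49.1 mGal

49.1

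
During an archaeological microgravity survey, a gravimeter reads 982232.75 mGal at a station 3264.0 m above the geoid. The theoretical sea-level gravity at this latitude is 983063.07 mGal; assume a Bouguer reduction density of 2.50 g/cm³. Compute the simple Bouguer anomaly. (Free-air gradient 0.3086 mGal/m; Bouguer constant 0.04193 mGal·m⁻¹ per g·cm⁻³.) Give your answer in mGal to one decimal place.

Free-air correction = 0.3086 × 3264.0 = 1007.27 mGal
Free-air anomaly = 982232.75 − 983063.07 + (1007.27) = 176.95 mGal
Bouguer slab correction = 0.04193 × 2.50 × 3264.0 = 342.15 mGal
Simple Bouguer anomaly = 176.95 − (342.15) = -165.20 mGal

-165.2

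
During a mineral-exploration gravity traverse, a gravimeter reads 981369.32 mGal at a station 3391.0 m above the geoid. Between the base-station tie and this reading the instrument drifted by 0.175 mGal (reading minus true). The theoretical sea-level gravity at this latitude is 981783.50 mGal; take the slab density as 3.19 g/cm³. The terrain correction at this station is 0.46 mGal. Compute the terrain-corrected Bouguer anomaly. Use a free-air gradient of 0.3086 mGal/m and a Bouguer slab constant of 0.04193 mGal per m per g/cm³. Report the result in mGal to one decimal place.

179.0

Drift-corrected reading = 981369.32 − (0.175) = 981369.145 mGal
Free-air correction = 0.3086 × 3391.0 = 1046.46 mGal
Free-air anomaly = 981369.145 − 981783.50 + (1046.46) = 632.105 mGal
Bouguer slab correction = 0.04193 × 3.19 × 3391.0 = 453.57 mGal
Simple Bouguer anomaly = 632.105 − (453.57) = 178.535 mGal
Complete Bouguer anomaly = 178.535 + 0.46 = 178.995 mGal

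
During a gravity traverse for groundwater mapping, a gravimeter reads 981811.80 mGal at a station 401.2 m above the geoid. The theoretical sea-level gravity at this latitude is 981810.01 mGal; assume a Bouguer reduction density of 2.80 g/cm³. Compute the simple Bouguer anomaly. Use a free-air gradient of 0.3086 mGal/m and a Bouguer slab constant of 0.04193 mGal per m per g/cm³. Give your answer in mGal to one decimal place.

78.5

Free-air correction = 0.3086 × 401.2 = 123.81 mGal
Free-air anomaly = 981811.80 − 981810.01 + (123.81) = 125.60 mGal
Bouguer slab correction = 0.04193 × 2.80 × 401.2 = 47.10 mGal
Simple Bouguer anomaly = 125.60 − (47.10) = 78.50 mGal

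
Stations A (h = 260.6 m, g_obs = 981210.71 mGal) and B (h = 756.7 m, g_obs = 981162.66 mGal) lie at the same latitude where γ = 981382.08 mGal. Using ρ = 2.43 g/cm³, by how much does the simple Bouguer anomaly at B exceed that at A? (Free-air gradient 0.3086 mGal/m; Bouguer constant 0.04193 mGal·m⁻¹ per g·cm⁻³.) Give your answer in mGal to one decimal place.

54.5

Δg_SB(A) = 981210.71 − 981382.08 + 0.3086×260.6 − 0.04193×2.43×260.6 = -117.50 mGal
Δg_SB(B) = 981162.66 − 981382.08 + 0.3086×756.7 − 0.04193×2.43×756.7 = -63.00 mGal
Difference = -63.00 − (-117.50) = 54.50 mGal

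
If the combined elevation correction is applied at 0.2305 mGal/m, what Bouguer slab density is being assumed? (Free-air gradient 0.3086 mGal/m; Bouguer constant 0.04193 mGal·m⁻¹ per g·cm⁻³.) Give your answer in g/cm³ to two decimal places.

1.86

0.2305 = 0.3086 − 0.04193 × ρ
ρ = (0.3086 − 0.2305) / 0.04193 = 1.86 g/cm³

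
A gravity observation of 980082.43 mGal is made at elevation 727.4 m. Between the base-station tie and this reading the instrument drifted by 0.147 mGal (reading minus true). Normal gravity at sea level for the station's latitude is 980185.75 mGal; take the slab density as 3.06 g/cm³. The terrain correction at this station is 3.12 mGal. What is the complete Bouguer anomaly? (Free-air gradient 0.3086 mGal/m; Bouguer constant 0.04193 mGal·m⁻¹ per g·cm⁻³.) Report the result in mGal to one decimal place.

30.8

Drift-corrected reading = 980082.43 − (0.147) = 980082.283 mGal
Free-air correction = 0.3086 × 727.4 = 224.48 mGal
Free-air anomaly = 980082.283 − 980185.75 + (224.48) = 121.013 mGal
Bouguer slab correction = 0.04193 × 3.06 × 727.4 = 93.33 mGal
Simple Bouguer anomaly = 121.013 − (93.33) = 27.683 mGal
Complete Bouguer anomaly = 27.683 + 3.12 = 30.803 mGal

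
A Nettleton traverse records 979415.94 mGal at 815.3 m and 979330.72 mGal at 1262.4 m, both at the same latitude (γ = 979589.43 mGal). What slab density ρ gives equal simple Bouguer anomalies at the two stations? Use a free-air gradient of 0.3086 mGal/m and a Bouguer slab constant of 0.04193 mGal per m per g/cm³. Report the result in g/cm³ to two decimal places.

2.81

Δg_obs = 979330.72 − 979415.94 = -85.22 mGal over Δh = 1262.4 − 815.3 = 447.1 m
Equal Bouguer anomalies ⇒ Δg_obs + (0.3086 − 0.04193ρ)·Δh = 0
0.3086 − 0.04193ρ = −Δg_obs/Δh = 0.19061
ρ = (0.3086 − 0.19061) / 0.04193 = 2.81 g/cm³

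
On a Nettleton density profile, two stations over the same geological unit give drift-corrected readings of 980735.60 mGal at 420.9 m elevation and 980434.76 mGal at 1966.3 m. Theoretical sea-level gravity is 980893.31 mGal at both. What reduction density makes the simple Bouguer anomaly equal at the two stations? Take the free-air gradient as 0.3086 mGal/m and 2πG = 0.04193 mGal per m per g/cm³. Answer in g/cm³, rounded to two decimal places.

Δg_obs = 980434.76 − 980735.60 = -300.84 mGal over Δh = 1966.3 − 420.9 = 1545.4 m
Equal Bouguer anomalies ⇒ Δg_obs + (0.3086 − 0.04193ρ)·Δh = 0
0.3086 − 0.04193ρ = −Δg_obs/Δh = 0.19467
ρ = (0.3086 − 0.19467) / 0.04193 = 2.72 g/cm³

2.72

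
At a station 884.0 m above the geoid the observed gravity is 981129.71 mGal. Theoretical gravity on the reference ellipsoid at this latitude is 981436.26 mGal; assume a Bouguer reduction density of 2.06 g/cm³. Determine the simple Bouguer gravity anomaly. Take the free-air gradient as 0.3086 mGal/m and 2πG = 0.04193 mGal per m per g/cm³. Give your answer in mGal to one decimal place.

Free-air correction = 0.3086 × 884.0 = 272.80 mGal
Free-air anomaly = 981129.71 − 981436.26 + (272.80) = -33.75 mGal
Bouguer slab correction = 0.04193 × 2.06 × 884.0 = 76.36 mGal
Simple Bouguer anomaly = -33.75 − (76.36) = -110.11 mGal

-110.1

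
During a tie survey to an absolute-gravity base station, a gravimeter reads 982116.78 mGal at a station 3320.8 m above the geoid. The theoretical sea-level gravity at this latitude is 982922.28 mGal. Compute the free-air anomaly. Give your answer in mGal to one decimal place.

Free-air correction = 0.3086 × 3320.8 = 1024.80 mGal
Free-air anomaly = 982116.78 − 982922.28 + (1024.80) = 219.30 mGal

219.3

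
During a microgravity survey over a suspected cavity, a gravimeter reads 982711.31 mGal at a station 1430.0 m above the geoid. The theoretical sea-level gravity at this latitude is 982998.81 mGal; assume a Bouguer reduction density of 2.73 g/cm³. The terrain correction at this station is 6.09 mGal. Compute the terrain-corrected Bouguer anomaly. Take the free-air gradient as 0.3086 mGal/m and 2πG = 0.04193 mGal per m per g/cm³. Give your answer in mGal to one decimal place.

-3.8

Free-air correction = 0.3086 × 1430.0 = 441.30 mGal
Free-air anomaly = 982711.31 − 982998.81 + (441.30) = 153.80 mGal
Bouguer slab correction = 0.04193 × 2.73 × 1430.0 = 163.69 mGal
Simple Bouguer anomaly = 153.80 − (163.69) = -9.89 mGal
Complete Bouguer anomaly = -9.89 + 6.09 = -3.80 mGal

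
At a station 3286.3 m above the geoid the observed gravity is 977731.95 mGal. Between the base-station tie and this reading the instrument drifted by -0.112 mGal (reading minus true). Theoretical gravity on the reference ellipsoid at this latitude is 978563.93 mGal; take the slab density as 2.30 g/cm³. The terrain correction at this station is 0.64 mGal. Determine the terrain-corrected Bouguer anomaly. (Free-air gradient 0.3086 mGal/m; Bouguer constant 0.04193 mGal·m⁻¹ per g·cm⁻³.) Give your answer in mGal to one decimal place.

-134.0

Drift-corrected reading = 977731.95 − (-0.112) = 977732.062 mGal
Free-air correction = 0.3086 × 3286.3 = 1014.15 mGal
Free-air anomaly = 977732.062 − 978563.93 + (1014.15) = 182.282 mGal
Bouguer slab correction = 0.04193 × 2.30 × 3286.3 = 316.93 mGal
Simple Bouguer anomaly = 182.282 − (316.93) = -134.648 mGal
Complete Bouguer anomaly = -134.648 + 0.64 = -134.008 mGal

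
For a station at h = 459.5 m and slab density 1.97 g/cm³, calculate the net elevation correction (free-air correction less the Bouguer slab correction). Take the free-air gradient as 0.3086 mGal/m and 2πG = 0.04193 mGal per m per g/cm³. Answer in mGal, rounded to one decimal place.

103.8

Combined gradient = 0.3086 − 0.04193 × 1.97 = 0.2259979 mGal/m
Combined elevation correction = 0.2259979 × 459.5 = 103.8 mGal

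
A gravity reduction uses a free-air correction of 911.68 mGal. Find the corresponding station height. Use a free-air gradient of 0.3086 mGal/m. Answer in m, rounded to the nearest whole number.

h = 911.68 / 0.3086 = 2954.24 m

2954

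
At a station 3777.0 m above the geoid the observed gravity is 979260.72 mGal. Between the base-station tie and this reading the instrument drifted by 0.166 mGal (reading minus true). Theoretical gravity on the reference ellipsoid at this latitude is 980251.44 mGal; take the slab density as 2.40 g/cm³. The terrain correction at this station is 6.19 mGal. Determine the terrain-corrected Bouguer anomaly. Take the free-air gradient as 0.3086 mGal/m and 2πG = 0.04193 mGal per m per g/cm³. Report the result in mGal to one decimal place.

Drift-corrected reading = 979260.72 − (0.166) = 979260.554 mGal
Free-air correction = 0.3086 × 3777.0 = 1165.58 mGal
Free-air anomaly = 979260.554 − 980251.44 + (1165.58) = 174.694 mGal
Bouguer slab correction = 0.04193 × 2.40 × 3777.0 = 380.09 mGal
Simple Bouguer anomaly = 174.694 − (380.09) = -205.396 mGal
Complete Bouguer anomaly = -205.396 + 6.19 = -199.206 mGal

-199.2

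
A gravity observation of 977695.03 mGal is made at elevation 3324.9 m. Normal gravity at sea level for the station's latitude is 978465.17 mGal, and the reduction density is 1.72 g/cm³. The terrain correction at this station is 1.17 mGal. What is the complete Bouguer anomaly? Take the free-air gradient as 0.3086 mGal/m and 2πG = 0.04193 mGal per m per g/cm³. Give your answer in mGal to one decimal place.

17.3

Free-air correction = 0.3086 × 3324.9 = 1026.06 mGal
Free-air anomaly = 977695.03 − 978465.17 + (1026.06) = 255.92 mGal
Bouguer slab correction = 0.04193 × 1.72 × 3324.9 = 239.79 mGal
Simple Bouguer anomaly = 255.92 − (239.79) = 16.13 mGal
Complete Bouguer anomaly = 16.13 + 1.17 = 17.30 mGal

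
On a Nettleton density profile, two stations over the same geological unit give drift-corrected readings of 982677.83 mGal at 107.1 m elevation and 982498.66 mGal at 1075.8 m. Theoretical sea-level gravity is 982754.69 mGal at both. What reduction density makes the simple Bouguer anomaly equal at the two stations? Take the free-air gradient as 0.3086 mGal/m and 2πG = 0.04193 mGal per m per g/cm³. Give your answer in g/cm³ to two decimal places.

Δg_obs = 982498.66 − 982677.83 = -179.17 mGal over Δh = 1075.8 − 107.1 = 968.7 m
Equal Bouguer anomalies ⇒ Δg_obs + (0.3086 − 0.04193ρ)·Δh = 0
0.3086 − 0.04193ρ = −Δg_obs/Δh = 0.18496
ρ = (0.3086 − 0.18496) / 0.04193 = 2.95 g/cm³

2.95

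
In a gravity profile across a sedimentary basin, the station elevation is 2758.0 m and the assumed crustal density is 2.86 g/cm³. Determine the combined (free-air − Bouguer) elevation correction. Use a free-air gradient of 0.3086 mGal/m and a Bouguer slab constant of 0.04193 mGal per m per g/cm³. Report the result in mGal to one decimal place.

520.4

Combined gradient = 0.3086 − 0.04193 × 2.86 = 0.1886802 mGal/m
Combined elevation correction = 0.1886802 × 2758.0 = 520.4 mGal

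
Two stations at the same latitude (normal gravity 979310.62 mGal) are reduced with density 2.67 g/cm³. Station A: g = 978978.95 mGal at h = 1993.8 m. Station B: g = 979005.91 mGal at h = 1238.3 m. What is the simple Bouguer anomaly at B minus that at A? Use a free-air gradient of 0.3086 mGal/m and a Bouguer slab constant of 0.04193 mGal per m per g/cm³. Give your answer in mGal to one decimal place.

Δg_SB(A) = 978978.95 − 979310.62 + 0.3086×1993.8 − 0.04193×2.67×1993.8 = 60.40 mGal
Δg_SB(B) = 979005.91 − 979310.62 + 0.3086×1238.3 − 0.04193×2.67×1238.3 = -61.20 mGal
Difference = -61.20 − (60.40) = -121.60 mGal

-121.6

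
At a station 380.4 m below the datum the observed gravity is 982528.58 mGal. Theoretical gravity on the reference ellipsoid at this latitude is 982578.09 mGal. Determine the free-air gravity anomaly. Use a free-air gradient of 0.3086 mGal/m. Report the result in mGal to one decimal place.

Free-air correction = 0.3086 × -380.4 = -117.39 mGal
Free-air anomaly = 982528.58 − 982578.09 + (-117.39) = -166.90 mGal

-166.9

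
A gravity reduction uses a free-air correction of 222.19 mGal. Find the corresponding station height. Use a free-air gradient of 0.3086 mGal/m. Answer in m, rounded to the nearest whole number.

720

h = 222.19 / 0.3086 = 719.99 m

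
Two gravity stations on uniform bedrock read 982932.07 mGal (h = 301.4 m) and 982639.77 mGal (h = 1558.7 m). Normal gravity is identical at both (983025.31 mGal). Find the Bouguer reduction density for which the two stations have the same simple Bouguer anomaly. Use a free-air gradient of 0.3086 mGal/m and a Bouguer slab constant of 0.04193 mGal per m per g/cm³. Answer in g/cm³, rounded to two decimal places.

Δg_obs = 982639.77 − 982932.07 = -292.30 mGal over Δh = 1558.7 − 301.4 = 1257.3 m
Equal Bouguer anomalies ⇒ Δg_obs + (0.3086 − 0.04193ρ)·Δh = 0
0.3086 − 0.04193ρ = −Δg_obs/Δh = 0.23248
ρ = (0.3086 − 0.23248) / 0.04193 = 1.82 g/cm³

1.82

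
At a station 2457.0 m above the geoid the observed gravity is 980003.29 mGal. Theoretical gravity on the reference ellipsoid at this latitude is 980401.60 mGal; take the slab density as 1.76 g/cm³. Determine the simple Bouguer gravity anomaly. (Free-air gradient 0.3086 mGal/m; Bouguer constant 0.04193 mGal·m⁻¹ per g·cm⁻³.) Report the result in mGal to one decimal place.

178.6

Free-air correction = 0.3086 × 2457.0 = 758.23 mGal
Free-air anomaly = 980003.29 − 980401.60 + (758.23) = 359.92 mGal
Bouguer slab correction = 0.04193 × 1.76 × 2457.0 = 181.32 mGal
Simple Bouguer anomaly = 359.92 − (181.32) = 178.60 mGal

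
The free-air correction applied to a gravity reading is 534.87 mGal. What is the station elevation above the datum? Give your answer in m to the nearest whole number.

h = 534.87 / 0.3086 = 1733.21 m

1733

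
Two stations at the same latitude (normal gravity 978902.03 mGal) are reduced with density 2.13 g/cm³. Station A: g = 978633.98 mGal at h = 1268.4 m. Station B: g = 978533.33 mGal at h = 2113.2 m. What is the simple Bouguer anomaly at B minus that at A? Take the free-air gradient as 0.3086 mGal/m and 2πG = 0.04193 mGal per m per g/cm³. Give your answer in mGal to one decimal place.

84.6

Δg_SB(A) = 978633.98 − 978902.03 + 0.3086×1268.4 − 0.04193×2.13×1268.4 = 10.10 mGal
Δg_SB(B) = 978533.33 − 978902.03 + 0.3086×2113.2 − 0.04193×2.13×2113.2 = 94.70 mGal
Difference = 94.70 − (10.10) = 84.60 mGal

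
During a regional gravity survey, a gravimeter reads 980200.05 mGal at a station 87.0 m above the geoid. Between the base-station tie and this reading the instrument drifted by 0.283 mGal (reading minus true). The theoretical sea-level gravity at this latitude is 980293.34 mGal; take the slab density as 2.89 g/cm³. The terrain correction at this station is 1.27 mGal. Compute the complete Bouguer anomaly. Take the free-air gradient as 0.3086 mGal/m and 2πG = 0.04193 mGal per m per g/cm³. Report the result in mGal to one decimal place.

Drift-corrected reading = 980200.05 − (0.283) = 980199.767 mGal
Free-air correction = 0.3086 × 87.0 = 26.85 mGal
Free-air anomaly = 980199.767 − 980293.34 + (26.85) = -66.723 mGal
Bouguer slab correction = 0.04193 × 2.89 × 87.0 = 10.54 mGal
Simple Bouguer anomaly = -66.723 − (10.54) = -77.263 mGal
Complete Bouguer anomaly = -77.263 + 1.27 = -75.993 mGal

-76.0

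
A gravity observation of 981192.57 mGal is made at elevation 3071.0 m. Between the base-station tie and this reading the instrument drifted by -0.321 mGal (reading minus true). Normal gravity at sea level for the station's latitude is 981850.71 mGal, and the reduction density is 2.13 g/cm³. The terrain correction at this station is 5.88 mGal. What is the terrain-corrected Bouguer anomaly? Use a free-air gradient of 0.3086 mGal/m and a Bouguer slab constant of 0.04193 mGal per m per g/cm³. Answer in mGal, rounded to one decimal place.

21.5

Drift-corrected reading = 981192.57 − (-0.321) = 981192.891 mGal
Free-air correction = 0.3086 × 3071.0 = 947.71 mGal
Free-air anomaly = 981192.891 − 981850.71 + (947.71) = 289.891 mGal
Bouguer slab correction = 0.04193 × 2.13 × 3071.0 = 274.27 mGal
Simple Bouguer anomaly = 289.891 − (274.27) = 15.621 mGal
Complete Bouguer anomaly = 15.621 + 5.88 = 21.501 mGal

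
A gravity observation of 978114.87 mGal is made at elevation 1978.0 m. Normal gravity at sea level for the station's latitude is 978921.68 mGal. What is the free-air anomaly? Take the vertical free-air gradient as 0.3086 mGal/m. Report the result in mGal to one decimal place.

Free-air correction = 0.3086 × 1978.0 = 610.41 mGal
Free-air anomaly = 978114.87 − 978921.68 + (610.41) = -196.40 mGal

-196.4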